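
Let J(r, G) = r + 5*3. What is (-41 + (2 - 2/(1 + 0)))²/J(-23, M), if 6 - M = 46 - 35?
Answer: -1681/8 ≈ -210.13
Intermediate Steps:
M = -5 (M = 6 - (46 - 35) = 6 - 1*11 = 6 - 11 = -5)
J(r, G) = 15 + r (J(r, G) = r + 15 = 15 + r)
(-41 + (2 - 2/(1 + 0)))²/J(-23, M) = (-41 + (2 - 2/(1 + 0)))²/(15 - 23) = (-41 + (2 - 2/1))²/(-8) = (-41 + (2 - 2*1))²*(-⅛) = (-41 + (2 - 2))²*(-⅛) = (-41 + 0)²*(-⅛) = (-41)²*(-⅛) = 1681*(-⅛) = -1681/8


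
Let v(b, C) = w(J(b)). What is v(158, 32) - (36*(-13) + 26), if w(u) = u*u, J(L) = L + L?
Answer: 100298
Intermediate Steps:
J(L) = 2*L
w(u) = u²
v(b, C) = 4*b² (v(b, C) = (2*b)² = 4*b²)
v(158, 32) - (36*(-13) + 26) = 4*158² - (36*(-13) + 26) = 4*24964 - (-468 + 26) = 99856 - 1*(-442) = 99856 + 442 = 100298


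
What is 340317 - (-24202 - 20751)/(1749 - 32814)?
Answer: 10571902652/31065 ≈ 3.4032e+5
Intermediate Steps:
340317 - (-24202 - 20751)/(1749 - 32814) = 340317 - (-44953)/(-31065) = 340317 - (-44953)*(-1)/31065 = 340317 - 1*44953/31065 = 340317 - 44953/31065 = 10571902652/31065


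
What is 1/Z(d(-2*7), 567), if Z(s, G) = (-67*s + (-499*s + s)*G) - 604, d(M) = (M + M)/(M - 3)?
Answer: -17/7918392 ≈ -2.1469e-6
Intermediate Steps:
d(M) = 2*M/(-3 + M) (d(M) = (2*M)/(-3 + M) = 2*M/(-3 + M))
Z(s, G) = -604 - 67*s - 498*G*s (Z(s, G) = (-67*s + (-498*s)*G) - 604 = (-67*s - 498*G*s) - 604 = -604 - 67*s - 498*G*s)
1/Z(d(-2*7), 567) = 1/(-604 - 134*(-2*7)/(-3 - 2*7) - 498*567*2*(-2*7)/(-3 - 2*7)) = 1/(-604 - 134*(-14)/(-3 - 14) - 498*567*2*(-14)/(-3 - 14)) = 1/(-604 - 134*(-14)/(-17) - 498*567*2*(-14)/(-17)) = 1/(-604 - 134*(-14)*(-1)/17 - 498*567*2*(-14)*(-1/17)) = 1/(-604 - 67*28/17 - 498*567*28/17) = 1/(-604 - 1876/17 - 7906248/17) = 1/(-7918392/17) = -17/7918392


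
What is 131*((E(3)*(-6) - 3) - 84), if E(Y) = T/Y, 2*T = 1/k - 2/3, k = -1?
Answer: -33536/3 ≈ -11179.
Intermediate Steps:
T = -⅚ (T = (1/(-1) - 2/3)/2 = (1*(-1) - 2*⅓)/2 = (-1 - ⅔)/2 = (½)*(-5/3) = -⅚ ≈ -0.83333)
E(Y) = -5/(6*Y)
131*((E(3)*(-6) - 3) - 84) = 131*((-⅚/3*(-6) - 3) - 84) = 131*((-⅚*⅓*(-6) - 3) - 84) = 131*((-5/18*(-6) - 3) - 84) = 131*((5/3 - 3) - 84) = 131*(-4/3 - 84) = 131*(-256/3) = -33536/3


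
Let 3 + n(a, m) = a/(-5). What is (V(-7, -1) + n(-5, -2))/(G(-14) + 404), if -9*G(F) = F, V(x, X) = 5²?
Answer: 207/3650 ≈ 0.056712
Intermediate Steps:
V(x, X) = 25
n(a, m) = -3 - a/5 (n(a, m) = -3 + a/(-5) = -3 + a*(-⅕) = -3 - a/5)
G(F) = -F/9
(V(-7, -1) + n(-5, -2))/(G(-14) + 404) = (25 + (-3 - ⅕*(-5)))/(-⅑*(-14) + 404) = (25 + (-3 + 1))/(14/9 + 404) = (25 - 2)/(3650/9) = 23*(9/3650) = 207/3650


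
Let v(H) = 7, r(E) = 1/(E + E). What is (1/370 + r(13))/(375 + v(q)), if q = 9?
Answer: 99/918710 ≈ 0.00010776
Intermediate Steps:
r(E) = 1/(2*E)
(1/370 + r(13))/(375 + v(q)) = (1/370 + (1/2)/13)/(375 + 7) = (1/370 + (1/2)*(1/13))/382 = (1/370 + 1/26)*(1/382) = (99/2405)*(1/382) = 99/918710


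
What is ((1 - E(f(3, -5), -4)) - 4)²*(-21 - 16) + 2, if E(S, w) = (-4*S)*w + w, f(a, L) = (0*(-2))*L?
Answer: -35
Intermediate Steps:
f(a, L) = 0 (f(a, L) = 0*L = 0)
E(S, w) = w - 4*S*w (E(S, w) = -4*S*w + w = w - 4*S*w)
((1 - E(f(3, -5), -4)) - 4)²*(-21 - 16) + 2 = ((1 - (-4)*(1 - 4*0)) - 4)²*(-21 - 16) + 2 = ((1 - (-4)*(1 + 0)) - 4)²*(-37) + 2 = ((1 - (-4)) - 4)²*(-37) + 2 = ((1 - 1*(-4)) - 4)²*(-37) + 2 = ((1 + 4) - 4)²*(-37) + 2 = (5 - 4)²*(-37) + 2 = 1²*(-37) + 2 = 1*(-37) + 2 = -37 + 2 = -35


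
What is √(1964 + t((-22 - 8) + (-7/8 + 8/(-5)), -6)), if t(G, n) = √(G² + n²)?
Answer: √(785600 + 30*√193889)/20 ≈ 44.688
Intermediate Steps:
√(1964 + t((-22 - 8) + (-7/8 + 8/(-5)), -6)) = √(1964 + √(((-22 - 8) + (-7/8 + 8/(-5)))² + (-6)²)) = √(1964 + √((-30 + (-7*⅛ + 8*(-⅕)))² + 36)) = √(1964 + √((-30 + (-7/8 - 8/5))² + 36)) = √(1964 + √((-30 - 99/40)² + 36)) = √(1964 + √((-1299/40)² + 36)) = √(1964 + √(1687401/1600 + 36)) = √(1964 + √(1745001/1600)) = √(1964 + 3*√193889/40)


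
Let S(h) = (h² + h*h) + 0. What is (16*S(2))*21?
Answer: 2688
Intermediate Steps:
S(h) = 2*h² (S(h) = (h² + h²) + 0 = 2*h² + 0 = 2*h²)
(16*S(2))*21 = (16*(2*2²))*21 = (16*(2*4))*21 = (16*8)*21 = 128*21 = 2688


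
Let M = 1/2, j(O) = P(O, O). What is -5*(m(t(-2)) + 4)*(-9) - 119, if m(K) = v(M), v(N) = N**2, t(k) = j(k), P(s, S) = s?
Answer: 289/4 ≈ 72.250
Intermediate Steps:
j(O) = O
t(k) = k
M = 1/2 (M = 1*(1/2) = 1/2 ≈ 0.50000)
m(K) = 1/4 (m(K) = (1/2)**2 = 1/4)
-5*(m(t(-2)) + 4)*(-9) - 119 = -5*(1/4 + 4)*(-9) - 119 = -5*17/4*(-9) - 119 = -85/4*(-9) - 119 = 765/4 - 119 = 289/4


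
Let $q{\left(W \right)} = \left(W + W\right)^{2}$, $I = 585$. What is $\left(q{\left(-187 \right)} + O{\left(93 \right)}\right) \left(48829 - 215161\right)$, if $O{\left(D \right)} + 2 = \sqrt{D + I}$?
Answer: $-23265522168 - 166332 \sqrt{678} \approx -2.327 \cdot 10^{10}$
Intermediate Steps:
$q{\left(W \right)} = 4 W^{2}$ ($q{\left(W \right)} = \left(2 W\right)^{2} = 4 W^{2}$)
$O{\left(D \right)} = -2 + \sqrt{585 + D}$ ($O{\left(D \right)} = -2 + \sqrt{D + 585} = -2 + \sqrt{585 + D}$)
$\left(q{\left(-187 \right)} + O{\left(93 \right)}\right) \left(48829 - 215161\right) = \left(4 \left(-187\right)^{2} - \left(2 - \sqrt{585 + 93}\right)\right) \left(48829 - 215161\right) = \left(4 \cdot 34969 - \left(2 - \sqrt{678}\right)\right) \left(-166332\right) = \left(139876 - \left(2 - \sqrt{678}\right)\right) \left(-166332\right) = \left(139874 + \sqrt{678}\right) \left(-166332\right) = -23265522168 - 166332 \sqrt{678}$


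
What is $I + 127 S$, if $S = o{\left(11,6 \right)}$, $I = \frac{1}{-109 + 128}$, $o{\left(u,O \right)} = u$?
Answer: $\frac{26544}{19} \approx 1397.1$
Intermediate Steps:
$I = \frac{1}{19} \approx 0.052632$
$S = 11$
$I + 127 S = \frac{1}{19} + 127 \cdot 11 = \frac{1}{19} + 1397 = \frac{26544}{19}$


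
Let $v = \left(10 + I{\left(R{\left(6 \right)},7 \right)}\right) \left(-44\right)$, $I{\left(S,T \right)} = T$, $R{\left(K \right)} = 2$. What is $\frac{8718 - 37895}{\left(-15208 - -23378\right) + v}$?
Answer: $- \frac{29177}{7422} \approx -3.9312$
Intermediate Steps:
$v = -748$ ($v = \left(10 + 7\right) \left(-44\right) = 17 \left(-44\right) = -748$)
$\frac{8718 - 37895}{\left(-15208 - -23378\right) + v} = \frac{8718 - 37895}{\left(-15208 - -23378\right) - 748} = - \frac{29177}{\left(-15208 + 23378\right) - 748} = - \frac{29177}{8170 - 748} = - \frac{29177}{7422}$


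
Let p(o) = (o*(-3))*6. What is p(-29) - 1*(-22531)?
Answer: 23053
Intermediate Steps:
p(o) = -18*o (p(o) = -3*o*6 = -18*o)
p(-29) - 1*(-22531) = -18*(-29) - 1*(-22531) = 522 + 22531 = 23053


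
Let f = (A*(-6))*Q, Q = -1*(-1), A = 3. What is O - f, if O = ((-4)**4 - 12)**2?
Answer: 59554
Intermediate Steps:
O = 59536 (O = (256 - 12)**2 = 244**2 = 59536)
Q = 1
f = -18 (f = (3*(-6))*1 = -18*1 = -18)
O - f = 59536 - 1*(-18) = 59536 + 18 = 59554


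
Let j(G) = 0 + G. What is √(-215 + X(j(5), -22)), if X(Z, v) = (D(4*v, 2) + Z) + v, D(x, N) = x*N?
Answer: 2*I*√102 ≈ 20.199*I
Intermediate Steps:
j(G) = G
D(x, N) = N*x
X(Z, v) = Z + 9*v (X(Z, v) = (2*(4*v) + Z) + v = (8*v + Z) + v = (Z + 8*v) + v = Z + 9*v)
√(-215 + X(j(5), -22)) = √(-215 + (5 + 9*(-22))) = √(-215 + (5 - 198)) = √(-215 - 193) = √(-408) = 2*I*√102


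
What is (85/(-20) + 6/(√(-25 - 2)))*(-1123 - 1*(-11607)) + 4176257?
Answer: 4131700 - 20968*I*√3/3 ≈ 4.1317e+6 - 12106.0*I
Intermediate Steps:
(85/(-20) + 6/(√(-25 - 2)))*(-1123 - 1*(-11607)) + 4176257 = (85*(-1/20) + 6/(√(-27)))*(-1123 + 11607) + 4176257 = (-17/4 + 6/((3*I*√3)))*10484 + 4176257 = (-17/4 + 6*(-I*√3/9))*10484 + 4176257 = (-17/4 - 2*I*√3/3)*10484 + 4176257 = (-44557 - 20968*I*√3/3) + 4176257 = 4131700 - 20968*I*√3/3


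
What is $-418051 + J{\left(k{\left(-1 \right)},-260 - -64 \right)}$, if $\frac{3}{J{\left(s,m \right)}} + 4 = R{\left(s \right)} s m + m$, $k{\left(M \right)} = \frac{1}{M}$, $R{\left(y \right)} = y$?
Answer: $- \frac{55182733}{132} \approx -4.1805 \cdot 10^{5}$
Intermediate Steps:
$J{\left(s,m \right)} = \frac{3}{-4 + m + m s^{2}}$ ($J{\left(s,m \right)} = \frac{3}{-4 + \left(s s m + m\right)} = \frac{3}{-4 + \left(s^{2} m + m\right)} = \frac{3}{-4 + \left(m s^{2} + m\right)} = \frac{3}{-4 + \left(m + m s^{2}\right)} = \frac{3}{-4 + m + m s^{2}}$)
$-418051 + J{\left(k{\left(-1 \right)},-260 - -64 \right)} = -418051 + \frac{3}{-4 - 196 + \left(-260 - -64\right) \left(\frac{1}{-1}\right)^{2}} = -418051 + \frac{3}{-4 + \left(-260 + 64\right) + \left(-260 + 64\right) \left(-1\right)^{2}} = -418051 + \frac{3}{-4 - 196 - 196} = -418051 + \frac{3}{-396} = -418051 + 3 \left(- \frac{1}{396}\right) = -418051 - \frac{1}{132} = - \frac{55182733}{132}$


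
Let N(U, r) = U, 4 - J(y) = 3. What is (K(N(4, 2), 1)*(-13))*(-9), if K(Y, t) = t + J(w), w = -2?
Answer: 234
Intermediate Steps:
J(y) = 1 (J(y) = 4 - 1*3 = 4 - 3 = 1)
K(Y, t) = 1 + t (K(Y, t) = t + 1 = 1 + t)
(K(N(4, 2), 1)*(-13))*(-9) = ((1 + 1)*(-13))*(-9) = (2*(-13))*(-9) = -26*(-9) = 234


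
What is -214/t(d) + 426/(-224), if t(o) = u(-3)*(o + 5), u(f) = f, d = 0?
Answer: 20773/1680 ≈ 12.365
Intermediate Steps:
t(o) = -15 - 3*o (t(o) = -3*(o + 5) = -3*(5 + o) = -15 - 3*o)
-214/t(d) + 426/(-224) = -214/(-15 - 3*0) + 426/(-224) = -214/(-15 + 0) + 426*(-1/224) = -214/(-15) - 213/112 = -214*(-1/15) - 213/112 = 214/15 - 213/112 = 20773/1680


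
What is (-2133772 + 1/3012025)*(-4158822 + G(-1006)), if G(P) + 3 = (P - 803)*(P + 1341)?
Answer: 6124701138521481432/602405 ≈ 1.0167e+13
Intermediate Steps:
G(P) = -3 + (-803 + P)*(1341 + P) (G(P) = -3 + (P - 803)*(P + 1341) = -3 + (-803 + P)*(1341 + P))
(-2133772 + 1/3012025)*(-4158822 + G(-1006)) = (-2133772 + 1/3012025)*(-4158822 + (-1076826 + (-1006)² + 538*(-1006))) = (-2133772 + 1/3012025)*(-4158822 + (-1076826 + 1012036 - 541228)) = -6426974608299*(-4158822 - 606018)/3012025 = -6426974608299/3012025*(-4764840) = 6124701138521481432/602405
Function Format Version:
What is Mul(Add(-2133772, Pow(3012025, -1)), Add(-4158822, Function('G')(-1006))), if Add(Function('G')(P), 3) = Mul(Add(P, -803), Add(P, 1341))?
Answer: Rational(6124701138521481432, 602405) ≈ 1.0167e+13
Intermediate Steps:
Function('G')(P) = Add(-3, Mul(Add(-803, P), Add(1341, P))) (Function('G')(P) = Add(-3, Mul(Add(P, -803), Add(P, 1341))) = Add(-3, Mul(Add(-803, P), Add(1341, P))))
Mul(Add(-2133772, Pow(3012025, -1)), Add(-4158822, Function('G')(-1006))) = Mul(Add(-2133772, Pow(3012025, -1)), Add(-4158822, Add(-1076826, Pow(-1006, 2), Mul(538, -1006)))) = Mul(Add(-2133772, Rational(1, 3012025)), Add(-4158822, Add(-1076826, 1012036, -541228))) = Mul(Rational(-6426974608299, 3012025), Add(-4158822, -606018)) = Mul(Rational(-6426974608299, 3012025), -4764840) = Rational(6124701138521481432, 602405)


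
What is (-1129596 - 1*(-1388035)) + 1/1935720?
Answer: 500265541081/1935720 ≈ 2.5844e+5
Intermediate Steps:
(-1129596 - 1*(-1388035)) + 1/1935720 = (-1129596 + 1388035) + 1/1935720 = 258439 + 1/1935720 = 500265541081/1935720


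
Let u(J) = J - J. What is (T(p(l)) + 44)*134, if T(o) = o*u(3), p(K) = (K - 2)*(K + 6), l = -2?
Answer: 5896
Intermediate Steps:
p(K) = (-2 + K)*(6 + K)
u(J) = 0
T(o) = 0 (T(o) = o*0 = 0)
(T(p(l)) + 44)*134 = (0 + 44)*134 = 44*134 = 5896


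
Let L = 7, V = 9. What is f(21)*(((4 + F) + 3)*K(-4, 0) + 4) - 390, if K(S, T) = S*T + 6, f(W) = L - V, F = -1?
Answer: -470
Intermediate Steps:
f(W) = -2 (f(W) = 7 - 1*9 = 7 - 9 = -2)
K(S, T) = 6 + S*T
f(21)*(((4 + F) + 3)*K(-4, 0) + 4) - 390 = -2*(((4 - 1) + 3)*(6 - 4*0) + 4) - 390 = -2*((3 + 3)*(6 + 0) + 4) - 390 = -2*(6*6 + 4) - 390 = -2*(36 + 4) - 390 = -2*40 - 390 = -80 - 390 = -470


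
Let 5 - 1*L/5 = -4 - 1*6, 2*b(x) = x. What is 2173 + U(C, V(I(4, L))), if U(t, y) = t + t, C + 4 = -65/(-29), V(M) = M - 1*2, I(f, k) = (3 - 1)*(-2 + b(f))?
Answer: 62915/29 ≈ 2169.5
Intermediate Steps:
b(x) = x/2
L = 75 (L = 25 - 5*(-4 - 1*6) = 25 - 5*(-4 - 6) = 25 - 5*(-10) = 25 + 50 = 75)
I(f, k) = -4 + f (I(f, k) = (3 - 1)*(-2 + f/2) = 2*(-2 + f/2) = -4 + f)
V(M) = -2 + M (V(M) = M - 2 = -2 + M)
C = -51/29 (C = -4 - 65/(-29) = -4 - 65*(-1/29) = -4 + 65/29 = -51/29 ≈ -1.7586)
U(t, y) = 2*t
2173 + U(C, V(I(4, L))) = 2173 + 2*(-51/29) = 2173 - 102/29 = 62915/29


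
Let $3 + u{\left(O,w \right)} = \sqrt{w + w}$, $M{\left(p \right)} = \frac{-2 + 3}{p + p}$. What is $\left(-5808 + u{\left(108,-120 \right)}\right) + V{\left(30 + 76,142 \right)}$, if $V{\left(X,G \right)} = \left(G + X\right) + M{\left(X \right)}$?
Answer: $- \frac{1179355}{212} + 4 i \sqrt{15} \approx -5563.0 + 15.492 i$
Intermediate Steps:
$M{\left(p \right)} = \frac{1}{2 p}$ ($M{\left(p \right)} = 1 \frac{1}{2 p} = \frac{1}{2 p}$)
$u{\left(O,w \right)} = -3 + \sqrt{2} \sqrt{w}$ ($u{\left(O,w \right)} = -3 + \sqrt{w + w} = -3 + \sqrt{2 w} = -3 + \sqrt{2} \sqrt{w}$)
$V{\left(X,G \right)} = G + X + \frac{1}{2 X}$ ($V{\left(X,G \right)} = \left(G + X\right) + \frac{1}{2 X} = G + X + \frac{1}{2 X}$)
$\left(-5808 + u{\left(108,-120 \right)}\right) + V{\left(30 + 76,142 \right)} = \left(-5808 - \left(3 - \sqrt{2} \sqrt{-120}\right)\right) + \left(142 + \left(30 + 76\right) + \frac{1}{2 \left(30 + 76\right)}\right) = \left(-5808 - \left(3 - \sqrt{2} \cdot 2 i \sqrt{30}\right)\right) + \left(142 + 106 + \frac{1}{2 \cdot 106}\right) = \left(-5808 - \left(3 - 4 i \sqrt{15}\right)\right) + \left(142 + 106 + \frac{1}{2} \cdot \frac{1}{106}\right) = \left(-5811 + 4 i \sqrt{15}\right) + \left(142 + 106 + \frac{1}{212}\right) = \left(-5811 + 4 i \sqrt{15}\right) + \frac{52577}{212} = - \frac{1179355}{212} + 4 i \sqrt{15}$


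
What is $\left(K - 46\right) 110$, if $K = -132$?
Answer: $-19580$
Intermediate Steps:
$\left(K - 46\right) 110 = \left(-132 - 46\right) 110 = \left(-178\right) 110 = -19580$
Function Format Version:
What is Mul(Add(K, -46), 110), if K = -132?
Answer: -19580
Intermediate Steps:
Mul(Add(K, -46), 110) = Mul(Add(-132, -46), 110) = Mul(-178, 110) = -19580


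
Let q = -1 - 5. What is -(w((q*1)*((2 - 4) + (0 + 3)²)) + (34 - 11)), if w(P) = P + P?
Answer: 61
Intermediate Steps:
q = -6
w(P) = 2*P
-(w((q*1)*((2 - 4) + (0 + 3)²)) + (34 - 11)) = -(2*((-6*1)*((2 - 4) + (0 + 3)²)) + (34 - 11)) = -(2*(-6*(-2 + 3²)) + 23) = -(2*(-6*(-2 + 9)) + 23) = -(2*(-6*7) + 23) = -(2*(-42) + 23) = -(-84 + 23) = -1*(-61) = 61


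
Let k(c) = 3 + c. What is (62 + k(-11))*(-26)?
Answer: -1404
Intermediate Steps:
(62 + k(-11))*(-26) = (62 + (3 - 11))*(-26) = (62 - 8)*(-26) = 54*(-26) = -1404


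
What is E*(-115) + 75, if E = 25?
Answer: -2800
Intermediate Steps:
E*(-115) + 75 = 25*(-115) + 75 = -2875 + 75 = -2800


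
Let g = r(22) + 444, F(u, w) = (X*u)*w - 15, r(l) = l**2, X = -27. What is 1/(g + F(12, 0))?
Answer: 1/913 ≈ 0.0010953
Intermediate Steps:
F(u, w) = -15 - 27*u*w (F(u, w) = (-27*u)*w - 15 = -27*u*w - 15 = -15 - 27*u*w)
g = 928 (g = 22**2 + 444 = 484 + 444 = 928)
1/(g + F(12, 0)) = 1/(928 + (-15 - 27*12*0)) = 1/(928 + (-15 + 0)) = 1/(928 - 15) = 1/913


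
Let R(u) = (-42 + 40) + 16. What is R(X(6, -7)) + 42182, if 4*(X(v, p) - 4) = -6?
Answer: 42196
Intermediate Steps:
X(v, p) = 5/2 (X(v, p) = 4 + (¼)*(-6) = 4 - 3/2 = 5/2)
R(u) = 14 (R(u) = -2 + 16 = 14)
R(X(6, -7)) + 42182 = 14 + 42182 = 42196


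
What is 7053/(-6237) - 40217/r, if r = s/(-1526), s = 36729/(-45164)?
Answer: -8315298896467/110187 ≈ -7.5465e+7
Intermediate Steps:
s = -5247/6452 (s = 36729*(-1/45164) = -5247/6452 ≈ -0.81324)
r = 5247/9845752 (r = -5247/6452/(-1526) = -5247/6452*(-1/1526) = 5247/9845752 ≈ 0.00053292)
7053/(-6237) - 40217/r = 7053/(-6237) - 40217/5247/9845752 = 7053*(-1/6237) - 40217*9845752/5247 = -2351/2079 - 395966608184/5247 = -8315298896467/110187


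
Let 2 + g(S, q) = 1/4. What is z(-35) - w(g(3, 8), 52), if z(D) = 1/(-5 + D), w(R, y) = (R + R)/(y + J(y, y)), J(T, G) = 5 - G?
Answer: 27/40 ≈ 0.67500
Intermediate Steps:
g(S, q) = -7/4 (g(S, q) = -2 + 1/4 = -2 + ¼ = -7/4)
w(R, y) = 2*R/5 (w(R, y) = (R + R)/(y + (5 - y)) = (2*R)/5 = (2*R)*(⅕) = 2*R/5)
z(-35) - w(g(3, 8), 52) = 1/(-5 - 35) - 2*(-7)/(5*4) = 1/(-40) - 1*(-7/10) = -1/40 + 7/10 = 27/40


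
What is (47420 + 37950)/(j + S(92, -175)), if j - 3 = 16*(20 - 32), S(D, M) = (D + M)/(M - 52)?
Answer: -1937899/4282 ≈ -452.57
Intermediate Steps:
S(D, M) = (D + M)/(-52 + M)
j = -189 (j = 3 + 16*(20 - 32) = 3 + 16*(-12) = 3 - 192 = -189)
(47420 + 37950)/(j + S(92, -175)) = (47420 + 37950)/(-189 + (92 - 175)/(-52 - 175)) = 85370/(-189 - 83/(-227)) = 85370/(-189 - 1/227*(-83)) = 85370/(-189 + 83/227) = 85370/(-42820/227) = 85370*(-227/42820) = -1937899/4282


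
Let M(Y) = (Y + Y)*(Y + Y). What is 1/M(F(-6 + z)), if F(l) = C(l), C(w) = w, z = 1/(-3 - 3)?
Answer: 9/1369 ≈ 0.0065741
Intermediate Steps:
z = -⅙ (z = 1/(-6) = -⅙ ≈ -0.16667)
F(l) = l
M(Y) = 4*Y² (M(Y) = (2*Y)*(2*Y) = 4*Y²)
1/M(F(-6 + z)) = 1/(4*(-6 - ⅙)²) = 1/(4*(-37/6)²) = 1/(4*(1369/36)) = 1/(1369/9) = 9/1369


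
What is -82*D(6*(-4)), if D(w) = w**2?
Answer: -47232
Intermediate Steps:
-82*D(6*(-4)) = -82*(6*(-4))**2 = -82*(-24)**2 = -82*576 = -47232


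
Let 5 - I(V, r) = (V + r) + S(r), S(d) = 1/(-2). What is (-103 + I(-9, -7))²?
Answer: 26569/4 ≈ 6642.3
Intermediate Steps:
S(d) = -½
I(V, r) = 11/2 - V - r (I(V, r) = 5 - ((V + r) - ½) = 5 - (-½ + V + r) = 5 + (½ - V - r) = 11/2 - V - r)
(-103 + I(-9, -7))² = (-103 + (11/2 - 1*(-9) - 1*(-7)))² = (-103 + (11/2 + 9 + 7))² = (-103 + 43/2)² = (-163/2)² = 26569/4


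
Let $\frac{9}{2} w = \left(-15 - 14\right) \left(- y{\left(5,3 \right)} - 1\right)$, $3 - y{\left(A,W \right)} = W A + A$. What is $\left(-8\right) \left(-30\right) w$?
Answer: $- \frac{74240}{3} \approx -24747.0$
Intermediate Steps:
$y{\left(A,W \right)} = 3 - A - A W$ ($y{\left(A,W \right)} = 3 - \left(W A + A\right) = 3 - \left(A W + A\right) = 3 - \left(A + A W\right) = 3 - A - A W$)
$w = - \frac{928}{9}$ ($w = \frac{2 \left(-15 - 14\right) \left(- (3 - 5 - 5 \cdot 3) - 1\right)}{9} = \frac{2 \left(- 29 \left(- (3 - 5 - 15) - 1\right)\right)}{9} = \frac{2 \left(- 29 \left(\left(-1\right) \left(-17\right) - 1\right)\right)}{9} = \frac{2 \left(- 29 \left(17 - 1\right)\right)}{9} = \frac{2 \left(\left(-29\right) 16\right)}{9} = \frac{2}{9} \left(-464\right) = - \frac{928}{9} \approx -103.11$)
$\left(-8\right) \left(-30\right) w = \left(-8\right) \left(-30\right) \left(- \frac{928}{9}\right) = 240 \left(- \frac{928}{9}\right) = - \frac{74240}{3}$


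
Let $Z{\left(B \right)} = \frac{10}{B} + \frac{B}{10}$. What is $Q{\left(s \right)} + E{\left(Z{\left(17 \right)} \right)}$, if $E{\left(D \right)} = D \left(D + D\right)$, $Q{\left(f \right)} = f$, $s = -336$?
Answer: $- \frac{4703879}{14450} \approx -325.53$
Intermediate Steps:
$Z{\left(B \right)} = \frac{10}{B} + \frac{B}{10}$ ($Z{\left(B \right)} = \frac{10}{B} + B \frac{1}{10} = \frac{10}{B} + \frac{B}{10}$)
$E{\left(D \right)} = 2 D^{2}$ ($E{\left(D \right)} = D 2 D = 2 D^{2}$)
$Q{\left(s \right)} + E{\left(Z{\left(17 \right)} \right)} = -336 + 2 \left(\frac{10}{17} + \frac{1}{10} \cdot 17\right)^{2} = -336 + 2 \left(10 \cdot \frac{1}{17} + \frac{17}{10}\right)^{2} = -336 + 2 \left(\frac{10}{17} + \frac{17}{10}\right)^{2} = -336 + 2 \left(\frac{389}{170}\right)^{2} = -336 + 2 \cdot \frac{151321}{28900} = -336 + \frac{151321}{14450} = - \frac{4703879}{14450}$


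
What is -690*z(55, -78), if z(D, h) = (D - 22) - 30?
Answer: -2070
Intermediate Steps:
z(D, h) = -52 + D (z(D, h) = (-22 + D) - 30 = -52 + D)
-690*z(55, -78) = -690*(-52 + 55) = -690*3 = -2070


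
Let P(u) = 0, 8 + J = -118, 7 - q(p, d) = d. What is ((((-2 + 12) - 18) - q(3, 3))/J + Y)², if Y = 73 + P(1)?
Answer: 2356225/441 ≈ 5342.9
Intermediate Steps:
q(p, d) = 7 - d
J = -126 (J = -8 - 118 = -126)
Y = 73 (Y = 73 + 0 = 73)
((((-2 + 12) - 18) - q(3, 3))/J + Y)² = ((((-2 + 12) - 18) - (7 - 1*3))/(-126) + 73)² = (((10 - 18) - (7 - 3))*(-1/126) + 73)² = ((-8 - 1*4)*(-1/126) + 73)² = ((-8 - 4)*(-1/126) + 73)² = (-12*(-1/126) + 73)² = (2/21 + 73)² = (1535/21)² = 2356225/441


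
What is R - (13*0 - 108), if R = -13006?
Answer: -12898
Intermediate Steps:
R - (13*0 - 108) = -13006 - (13*0 - 108) = -13006 - (0 - 108) = -13006 - 1*(-108) = -13006 + 108 = -12898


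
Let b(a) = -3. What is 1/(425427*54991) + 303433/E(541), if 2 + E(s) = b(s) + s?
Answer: 7098710701687517/12539535700152 ≈ 566.11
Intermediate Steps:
E(s) = -5 + s (E(s) = -2 + (-3 + s) = -5 + s)
1/(425427*54991) + 303433/E(541) = 1/(425427*54991) + 303433/(-5 + 541) = (1/425427)*(1/54991) + 303433/536 = 1/23394656157 + 303433*(1/536) = 1/23394656157 + 303433/536 = 7098710701687517/12539535700152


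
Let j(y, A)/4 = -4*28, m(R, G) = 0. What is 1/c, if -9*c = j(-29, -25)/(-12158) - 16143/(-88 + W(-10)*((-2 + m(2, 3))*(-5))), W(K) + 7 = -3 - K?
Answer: -4814568/98153009 ≈ -0.049052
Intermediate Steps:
W(K) = -10 - K (W(K) = -7 + (-3 - K) = -10 - K)
j(y, A) = -448 (j(y, A) = 4*(-4*28) = 4*(-112) = -448)
c = -98153009/4814568 (c = -(-448/(-12158) - 16143/(-88 + (-10 - 1*(-10))*((-2 + 0)*(-5))))/9 = -(-448*(-1/12158) - 16143/(-88 + (-10 + 10)*(-2*(-5))))/9 = -(224/6079 - 16143/(-88 + 0*10))/9 = -(224/6079 - 16143/(-88 + 0))/9 = -(224/6079 - 16143/(-88))/9 = -(224/6079 - 16143*(-1/88))/9 = -(224/6079 + 16143/88)/9 = -1/9*98153009/534952 = -98153009/4814568 ≈ -20.387)
1/c = 1/(-98153009/4814568) = -4814568/98153009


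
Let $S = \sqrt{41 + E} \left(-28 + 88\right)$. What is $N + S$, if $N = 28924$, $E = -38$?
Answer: $28924 + 60 \sqrt{3} \approx 29028.0$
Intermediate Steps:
$S = 60 \sqrt{3}$ ($S = \sqrt{41 - 38} \left(-28 + 88\right) = \sqrt{3} \cdot 60 = 60 \sqrt{3} \approx 103.92$)
$N + S = 28924 + 60 \sqrt{3}$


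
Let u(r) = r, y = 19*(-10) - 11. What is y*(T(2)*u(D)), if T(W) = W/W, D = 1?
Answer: -201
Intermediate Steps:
y = -201 (y = -190 - 11 = -201)
T(W) = 1
y*(T(2)*u(D)) = -201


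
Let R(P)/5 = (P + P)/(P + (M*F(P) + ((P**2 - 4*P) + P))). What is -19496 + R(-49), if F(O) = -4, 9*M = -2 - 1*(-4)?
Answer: -438332978/22483 ≈ -19496.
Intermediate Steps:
M = 2/9 (M = (-2 - 1*(-4))/9 = (-2 + 4)/9 = (1/9)*2 = 2/9 ≈ 0.22222)
R(P) = 10*P/(-8/9 + P**2 - 2*P) (R(P) = 5*((P + P)/(P + ((2/9)*(-4) + ((P**2 - 4*P) + P)))) = 5*((2*P)/(P + (-8/9 + (P**2 - 3*P)))) = 5*((2*P)/(P + (-8/9 + P**2 - 3*P))) = 5*((2*P)/(-8/9 + P**2 - 2*P)) = 5*(2*P/(-8/9 + P**2 - 2*P)) = 10*P/(-8/9 + P**2 - 2*P))
-19496 + R(-49) = -19496 + 90*(-49)/(-8 - 18*(-49) + 9*(-49)**2) = -19496 + 90*(-49)/(-8 + 882 + 9*2401) = -19496 + 90*(-49)/(-8 + 882 + 21609) = -19496 + 90*(-49)/22483 = -19496 + 90*(-49)*(1/22483) = -19496 - 4410/22483 = -438332978/22483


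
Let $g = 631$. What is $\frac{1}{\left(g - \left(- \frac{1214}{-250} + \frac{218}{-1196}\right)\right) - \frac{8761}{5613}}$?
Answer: $\frac{419571750}{262133926207} \approx 0.0016006$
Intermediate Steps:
$\frac{1}{\left(g - \left(- \frac{1214}{-250} + \frac{218}{-1196}\right)\right) - \frac{8761}{5613}} = \frac{1}{\left(631 - \left(- \frac{1214}{-250} + \frac{218}{-1196}\right)\right) - \frac{8761}{5613}} = \frac{1}{\left(631 - \left(\left(-1214\right) \left(- \frac{1}{250}\right) + 218 \left(- \frac{1}{1196}\right)\right)\right) - \frac{8761}{5613}} = \frac{1}{\left(631 - \left(\frac{607}{125} - \frac{109}{598}\right)\right) - \frac{8761}{5613}} = \frac{1}{\left(631 - \frac{349361}{74750}\right) - \frac{8761}{5613}} = \frac{1}{\frac{46817889}{74750} - \frac{8761}{5613}} = \frac{1}{\frac{262133926207}{419571750}} = \frac{419571750}{262133926207}$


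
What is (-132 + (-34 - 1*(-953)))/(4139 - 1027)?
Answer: 787/3112 ≈ 0.25289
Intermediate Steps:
(-132 + (-34 - 1*(-953)))/(4139 - 1027) = (-132 + (-34 + 953))/3112 = (-132 + 919)*(1/3112) = 787*(1/3112) = 787/3112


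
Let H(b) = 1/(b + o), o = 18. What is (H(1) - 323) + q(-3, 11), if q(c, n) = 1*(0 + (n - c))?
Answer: -5870/19 ≈ -308.95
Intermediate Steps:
q(c, n) = n - c (q(c, n) = 1*(n - c) = n - c)
H(b) = 1/(18 + b) (H(b) = 1/(b + 18) = 1/(18 + b))
(H(1) - 323) + q(-3, 11) = (1/(18 + 1) - 323) + (11 - 1*(-3)) = (1/19 - 323) + (11 + 3) = (1/19 - 323) + 14 = -6136/19 + 14 = -5870/19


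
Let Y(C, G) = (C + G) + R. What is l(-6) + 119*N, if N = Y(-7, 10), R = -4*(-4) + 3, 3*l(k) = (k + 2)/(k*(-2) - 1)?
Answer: 86390/33 ≈ 2617.9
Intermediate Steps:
l(k) = (2 + k)/(3*(-1 - 2*k)) (l(k) = ((k + 2)/(k*(-2) - 1))/3 = ((2 + k)/(-2*k - 1))/3 = ((2 + k)/(-1 - 2*k))/3 = (2 + k)/(3*(-1 - 2*k)))
R = 19 (R = 16 + 3 = 19)
Y(C, G) = 19 + C + G (Y(C, G) = (C + G) + 19 = 19 + C + G)
N = 22 (N = 19 - 7 + 10 = 22)
l(-6) + 119*N = (-2 - 1*(-6))/(3*(1 + 2*(-6))) + 119*22 = (-2 + 6)/(3*(1 - 12)) + 2618 = (⅓)*4/(-11) + 2618 = (⅓)*(-1/11)*4 + 2618 = -4/33 + 2618 = 86390/33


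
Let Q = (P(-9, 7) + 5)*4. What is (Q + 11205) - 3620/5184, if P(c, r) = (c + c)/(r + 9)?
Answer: 14540863/1296 ≈ 11220.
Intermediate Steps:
P(c, r) = 2*c/(9 + r) (P(c, r) = (2*c)/(9 + r) = 2*c/(9 + r))
Q = 31/2 (Q = (2*(-9)/(9 + 7) + 5)*4 = (2*(-9)/16 + 5)*4 = (2*(-9)*(1/16) + 5)*4 = (-9/8 + 5)*4 = (31/8)*4 = 31/2 ≈ 15.500)
(Q + 11205) - 3620/5184 = (31/2 + 11205) - 3620/5184 = 22441/2 - 3620*1/5184 = 22441/2 - 905/1296 = 14540863/1296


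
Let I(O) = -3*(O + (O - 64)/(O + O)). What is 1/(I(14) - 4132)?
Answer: -14/58361 ≈ -0.00023989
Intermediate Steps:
I(O) = -3*O - 3*(-64 + O)/(2*O) (I(O) = -3*(O + (-64 + O)/((2*O))) = -3*(O + (-64 + O)*(1/(2*O))) = -3*(O + (-64 + O)/(2*O)) = -3*O - 3*(-64 + O)/(2*O))
1/(I(14) - 4132) = 1/((-3/2 - 3*14 + 96/14) - 4132) = 1/((-3/2 - 42 + 96*(1/14)) - 4132) = 1/((-3/2 - 42 + 48/7) - 4132) = 1/(-513/14 - 4132) = 1/(-58361/14) = -14/58361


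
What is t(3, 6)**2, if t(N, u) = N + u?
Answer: 81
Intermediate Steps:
t(3, 6)**2 = (3 + 6)**2 = 9**2 = 81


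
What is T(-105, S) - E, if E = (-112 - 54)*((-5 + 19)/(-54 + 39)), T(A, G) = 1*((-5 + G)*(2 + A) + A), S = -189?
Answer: 295831/15 ≈ 19722.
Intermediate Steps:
T(A, G) = A + (-5 + G)*(2 + A) (T(A, G) = 1*(A + (-5 + G)*(2 + A)) = A + (-5 + G)*(2 + A))
E = 2324/15 (E = -2324/(-15) = -2324*(-1)/15 = -166*(-14/15) = 2324/15 ≈ 154.93)
T(-105, S) - E = (-10 - 4*(-105) + 2*(-189) - 105*(-189)) - 1*2324/15 = (-10 + 420 - 378 + 19845) - 2324/15 = 19877 - 2324/15 = 295831/15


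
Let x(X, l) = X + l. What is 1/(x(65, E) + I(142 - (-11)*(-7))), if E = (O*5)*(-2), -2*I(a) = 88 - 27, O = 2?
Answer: 2/29 ≈ 0.068966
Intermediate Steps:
I(a) = -61/2 (I(a) = -(88 - 27)/2 = -½*61 = -61/2)
E = -20 (E = (2*5)*(-2) = 10*(-2) = -20)
1/(x(65, E) + I(142 - (-11)*(-7))) = 1/((65 - 20) - 61/2) = 1/(45 - 61/2) = 1/(29/2) = 2/29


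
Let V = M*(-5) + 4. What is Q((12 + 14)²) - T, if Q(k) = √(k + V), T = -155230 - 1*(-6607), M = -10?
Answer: 148623 + √730 ≈ 1.4865e+5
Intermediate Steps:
T = -148623 (T = -155230 + 6607 = -148623)
V = 54 (V = -10*(-5) + 4 = 50 + 4 = 54)
Q(k) = √(54 + k) (Q(k) = √(k + 54) = √(54 + k))
Q((12 + 14)²) - T = √(54 + (12 + 14)²) - 1*(-148623) = √(54 + 26²) + 148623 = √(54 + 676) + 148623 = √730 + 148623 = 148623 + √730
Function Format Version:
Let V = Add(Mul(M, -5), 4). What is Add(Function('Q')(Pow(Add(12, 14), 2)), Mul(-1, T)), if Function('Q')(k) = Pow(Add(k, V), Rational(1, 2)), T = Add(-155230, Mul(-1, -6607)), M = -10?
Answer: Add(148623, Pow(730, Rational(1, 2))) ≈ 1.4865e+5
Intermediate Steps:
T = -148623 (T = Add(-155230, 6607) = -148623)
V = 54 (V = Add(Mul(-10, -5), 4) = Add(50, 4) = 54)
Function('Q')(k) = Pow(Add(54, k), Rational(1, 2)) (Function('Q')(k) = Pow(Add(k, 54), Rational(1, 2)) = Pow(Add(54, k), Rational(1, 2)))
Add(Function('Q')(Pow(Add(12, 14), 2)), Mul(-1, T)) = Add(Pow(Add(54, Pow(Add(12, 14), 2)), Rational(1, 2)), Mul(-1, -148623)) = Add(Pow(Add(54, Pow(26, 2)), Rational(1, 2)), 148623) = Add(Pow(Add(54, 676), Rational(1, 2)), 148623) = Add(Pow(730, Rational(1, 2)), 148623) = Add(148623, Pow(730, Rational(1, 2)))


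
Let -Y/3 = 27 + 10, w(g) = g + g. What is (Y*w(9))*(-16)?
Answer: 31968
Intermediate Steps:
w(g) = 2*g
Y = -111 (Y = -3*(27 + 10) = -3*37 = -111)
(Y*w(9))*(-16) = -222*9*(-16) = -111*18*(-16) = -1998*(-16) = 31968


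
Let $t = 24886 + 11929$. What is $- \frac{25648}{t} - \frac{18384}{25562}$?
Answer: $- \frac{666210568}{470532515} \approx -1.4159$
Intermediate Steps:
$t = 36815$
$- \frac{25648}{t} - \frac{18384}{25562} = - \frac{25648}{36815} - \frac{18384}{25562} = \left(-25648\right) \frac{1}{36815} - \frac{9192}{12781} = - \frac{25648}{36815} - \frac{9192}{12781} = - \frac{666210568}{470532515}$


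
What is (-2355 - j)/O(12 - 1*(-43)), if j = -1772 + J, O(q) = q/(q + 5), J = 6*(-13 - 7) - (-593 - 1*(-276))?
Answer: -9360/11 ≈ -850.91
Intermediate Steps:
J = 197 (J = 6*(-20) - (-593 + 276) = -120 - 1*(-317) = -120 + 317 = 197)
O(q) = q/(5 + q)
j = -1575 (j = -1772 + 197 = -1575)
(-2355 - j)/O(12 - 1*(-43)) = (-2355 - 1*(-1575))/(((12 - 1*(-43))/(5 + (12 - 1*(-43))))) = (-2355 + 1575)/(((12 + 43)/(5 + (12 + 43)))) = -780/(55/(5 + 55)) = -780/(55/60) = -780/(55*(1/60)) = -780/11/12 = -780*12/11 = -9360/11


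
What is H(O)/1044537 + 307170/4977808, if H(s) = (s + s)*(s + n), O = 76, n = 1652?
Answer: 271383594723/866584105816 ≈ 0.31316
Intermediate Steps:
H(s) = 2*s*(1652 + s) (H(s) = (s + s)*(s + 1652) = (2*s)*(1652 + s) = 2*s*(1652 + s))
H(O)/1044537 + 307170/4977808 = (2*76*(1652 + 76))/1044537 + 307170/4977808 = (2*76*1728)*(1/1044537) + 307170*(1/4977808) = 262656*(1/1044537) + 153585/2488904 = 87552/348179 + 153585/2488904 = 271383594723/866584105816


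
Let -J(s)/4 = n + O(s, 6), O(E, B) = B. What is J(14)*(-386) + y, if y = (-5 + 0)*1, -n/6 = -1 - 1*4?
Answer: 55579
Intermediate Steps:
n = 30 (n = -6*(-1 - 1*4) = -6*(-1 - 4) = -6*(-5) = 30)
y = -5 (y = -5*1 = -5)
J(s) = -144 (J(s) = -4*(30 + 6) = -4*36 = -144)
J(14)*(-386) + y = -144*(-386) - 5 = 55584 - 5 = 55579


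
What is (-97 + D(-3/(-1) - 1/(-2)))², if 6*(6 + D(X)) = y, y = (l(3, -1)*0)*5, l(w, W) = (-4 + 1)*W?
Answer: 10609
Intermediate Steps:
l(w, W) = -3*W
y = 0 (y = (-3*(-1)*0)*5 = (3*0)*5 = 0*5 = 0)
D(X) = -6 (D(X) = -6 + (⅙)*0 = -6 + 0 = -6)
(-97 + D(-3/(-1) - 1/(-2)))² = (-97 - 6)² = (-103)² = 10609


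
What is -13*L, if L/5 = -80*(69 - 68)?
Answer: 5200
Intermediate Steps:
L = -400 (L = 5*(-80*(69 - 68)) = 5*(-80*1) = 5*(-80) = -400)
-13*L = -13*(-400) = 5200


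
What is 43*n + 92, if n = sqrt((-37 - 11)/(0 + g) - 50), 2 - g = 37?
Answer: 92 + 43*I*sqrt(59570)/35 ≈ 92.0 + 299.86*I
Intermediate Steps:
g = -35 (g = 2 - 1*37 = 2 - 37 = -35)
n = I*sqrt(59570)/35 (n = sqrt((-37 - 11)/(0 - 35) - 50) = sqrt(-48/(-35) - 50) = sqrt(-48*(-1/35) - 50) = sqrt(48/35 - 50) = sqrt(-1702/35) = I*sqrt(59570)/35 ≈ 6.9734*I)
43*n + 92 = 43*(I*sqrt(59570)/35) + 92 = 43*I*sqrt(59570)/35 + 92 = 92 + 43*I*sqrt(59570)/35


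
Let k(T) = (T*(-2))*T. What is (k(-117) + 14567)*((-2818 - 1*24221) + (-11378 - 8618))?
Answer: 602565385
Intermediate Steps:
k(T) = -2*T² (k(T) = (-2*T)*T = -2*T²)
(k(-117) + 14567)*((-2818 - 1*24221) + (-11378 - 8618)) = (-2*(-117)² + 14567)*((-2818 - 1*24221) + (-11378 - 8618)) = (-2*13689 + 14567)*((-2818 - 24221) - 19996) = (-27378 + 14567)*(-27039 - 19996) = -12811*(-47035) = 602565385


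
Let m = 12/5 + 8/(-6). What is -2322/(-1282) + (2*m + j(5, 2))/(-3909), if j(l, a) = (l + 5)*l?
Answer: 67573973/37585035 ≈ 1.7979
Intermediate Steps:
m = 16/15 (m = 12*(1/5) + 8*(-1/6) = 12/5 - 4/3 = 16/15 ≈ 1.0667)
j(l, a) = l*(5 + l) (j(l, a) = (5 + l)*l = l*(5 + l))
-2322/(-1282) + (2*m + j(5, 2))/(-3909) = -2322/(-1282) + (2*(16/15) + 5*(5 + 5))/(-3909) = -2322*(-1/1282) + (32/15 + 5*10)*(-1/3909) = 1161/641 + (32/15 + 50)*(-1/3909) = 1161/641 + (782/15)*(-1/3909) = 1161/641 - 782/58635 = 67573973/37585035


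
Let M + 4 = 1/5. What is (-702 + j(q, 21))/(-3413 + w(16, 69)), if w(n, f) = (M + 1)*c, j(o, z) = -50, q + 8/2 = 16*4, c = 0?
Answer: 752/3413 ≈ 0.22033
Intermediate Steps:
q = 60 (q = -4 + 16*4 = -4 + 64 = 60)
M = -19/5 (M = -4 + 1/5 = -4 + ⅕ = -19/5 ≈ -3.8000)
w(n, f) = 0 (w(n, f) = (-19/5 + 1)*0 = -14/5*0 = 0)
(-702 + j(q, 21))/(-3413 + w(16, 69)) = (-702 - 50)/(-3413 + 0) = -752/(-3413) = -752*(-1/3413) = 752/3413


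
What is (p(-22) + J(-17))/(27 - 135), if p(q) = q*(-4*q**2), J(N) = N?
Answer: -42575/108 ≈ -394.21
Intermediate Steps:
p(q) = -4*q**3
(p(-22) + J(-17))/(27 - 135) = (-4*(-22)**3 - 17)/(27 - 135) = (-4*(-10648) - 17)/(-108) = (42592 - 17)*(-1/108) = 42575*(-1/108) = -42575/108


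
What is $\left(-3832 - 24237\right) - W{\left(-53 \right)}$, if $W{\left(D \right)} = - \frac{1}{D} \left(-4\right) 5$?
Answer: $- \frac{1487637}{53} \approx -28069.0$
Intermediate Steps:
$W{\left(D \right)} = \frac{20}{D}$ ($W{\left(D \right)} = \frac{4}{D} 5 = \frac{20}{D}$)
$\left(-3832 - 24237\right) - W{\left(-53 \right)} = \left(-3832 - 24237\right) - \frac{20}{-53} = -28069 - 20 \left(- \frac{1}{53}\right) = -28069 - - \frac{20}{53} = -28069 + \frac{20}{53} = - \frac{1487637}{53}$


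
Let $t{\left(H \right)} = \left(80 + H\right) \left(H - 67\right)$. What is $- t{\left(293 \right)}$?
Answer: $-84298$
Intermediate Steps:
$t{\left(H \right)} = \left(-67 + H\right) \left(80 + H\right)$ ($t{\left(H \right)} = \left(80 + H\right) \left(-67 + H\right) = \left(-67 + H\right) \left(80 + H\right)$)
$- t{\left(293 \right)} = - (-5360 + 293^{2} + 13 \cdot 293) = - (-5360 + 85849 + 3809) = \left(-1\right) 84298 = -84298$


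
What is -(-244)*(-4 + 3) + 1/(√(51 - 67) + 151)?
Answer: -5567197/22817 - 4*I/22817 ≈ -243.99 - 0.00017531*I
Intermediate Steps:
-(-244)*(-4 + 3) + 1/(√(51 - 67) + 151) = -(-244)*(-1) + 1/(√(-16) + 151) = -122*2 + 1/(4*I + 151) = -244 + 1/(151 + 4*I) = -244 + (151 - 4*I)/22817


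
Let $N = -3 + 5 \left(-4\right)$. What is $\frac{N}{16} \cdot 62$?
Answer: $- \frac{713}{8} \approx -89.125$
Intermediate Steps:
$N = -23$ ($N = -3 - 20 = -23$)
$\frac{N}{16} \cdot 62 = \frac{1}{16} \left(-23\right) 62 = \left(- \frac{23}{16}\right) 62 = - \frac{713}{8}$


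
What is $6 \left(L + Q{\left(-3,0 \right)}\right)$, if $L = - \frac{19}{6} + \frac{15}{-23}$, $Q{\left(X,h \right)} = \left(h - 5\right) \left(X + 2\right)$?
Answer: $\frac{163}{23} \approx 7.087$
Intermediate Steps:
$Q{\left(X,h \right)} = \left(-5 + h\right) \left(2 + X\right)$
$L = - \frac{527}{138}$ ($L = \left(-19\right) \frac{1}{6} + 15 \left(- \frac{1}{23}\right) = - \frac{19}{6} - \frac{15}{23} = - \frac{527}{138} \approx -3.8188$)
$6 \left(L + Q{\left(-3,0 \right)}\right) = 6 \left(- \frac{527}{138} - -5\right) = 6 \left(- \frac{527}{138} + \left(-10 + 15 + 0 + 0\right)\right) = 6 \left(- \frac{527}{138} + 5\right) = 6 \cdot \frac{163}{138} = \frac{163}{23}$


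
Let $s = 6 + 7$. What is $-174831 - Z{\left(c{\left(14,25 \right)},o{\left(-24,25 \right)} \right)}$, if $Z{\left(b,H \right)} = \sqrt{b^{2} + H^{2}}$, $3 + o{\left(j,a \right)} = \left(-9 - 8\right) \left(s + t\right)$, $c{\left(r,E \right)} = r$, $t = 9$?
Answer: $-174831 - 5 \sqrt{5693} \approx -1.7521 \cdot 10^{5}$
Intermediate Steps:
$s = 13$
$o{\left(j,a \right)} = -377$ ($o{\left(j,a \right)} = -3 + \left(-9 - 8\right) \left(13 + 9\right) = -3 - 374 = -377$)
$Z{\left(b,H \right)} = \sqrt{H^{2} + b^{2}}$
$-174831 - Z{\left(c{\left(14,25 \right)},o{\left(-24,25 \right)} \right)} = -174831 - \sqrt{\left(-377\right)^{2} + 14^{2}} = -174831 - \sqrt{142129 + 196} = -174831 - \sqrt{142325} = -174831 - 5 \sqrt{5693}$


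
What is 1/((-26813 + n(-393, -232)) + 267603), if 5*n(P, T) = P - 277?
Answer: 1/240656 ≈ 4.1553e-6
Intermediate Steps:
n(P, T) = -277/5 + P/5 (n(P, T) = (P - 277)/5 = (-277 + P)/5 = -277/5 + P/5)
1/((-26813 + n(-393, -232)) + 267603) = 1/((-26813 + (-277/5 + (⅕)*(-393))) + 267603) = 1/((-26813 + (-277/5 - 393/5)) + 267603) = 1/((-26813 - 134) + 267603) = 1/(-26947 + 267603) = 1/240656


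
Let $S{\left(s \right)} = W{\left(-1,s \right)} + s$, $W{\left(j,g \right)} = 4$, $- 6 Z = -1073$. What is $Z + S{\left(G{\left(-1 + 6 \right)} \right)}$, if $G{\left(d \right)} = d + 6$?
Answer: $\frac{1163}{6} \approx 193.83$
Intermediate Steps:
$Z = \frac{1073}{6}$ ($Z = \left(- \frac{1}{6}\right) \left(-1073\right) = \frac{1073}{6} \approx 178.83$)
$G{\left(d \right)} = 6 + d$
$S{\left(s \right)} = 4 + s$
$Z + S{\left(G{\left(-1 + 6 \right)} \right)} = \frac{1073}{6} + \left(4 + \left(6 + \left(-1 + 6\right)\right)\right) = \frac{1073}{6} + \left(4 + \left(6 + 5\right)\right) = \frac{1073}{6} + \left(4 + 11\right) = \frac{1073}{6} + 15 = \frac{1163}{6}$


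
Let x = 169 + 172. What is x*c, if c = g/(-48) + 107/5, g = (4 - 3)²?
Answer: 1749671/240 ≈ 7290.3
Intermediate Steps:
g = 1 (g = 1² = 1)
x = 341
c = 5131/240 (c = 1/(-48) + 107/5 = 1*(-1/48) + 107*(⅕) = -1/48 + 107/5 = 5131/240 ≈ 21.379)
x*c = 341*(5131/240) = 1749671/240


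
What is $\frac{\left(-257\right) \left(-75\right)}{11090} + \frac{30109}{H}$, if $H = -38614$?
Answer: $\frac{20518802}{21411463} \approx 0.95831$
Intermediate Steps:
$\frac{\left(-257\right) \left(-75\right)}{11090} + \frac{30109}{H} = \frac{\left(-257\right) \left(-75\right)}{11090} + \frac{30109}{-38614} = 19275 \cdot \frac{1}{11090} + 30109 \left(- \frac{1}{38614}\right) = \frac{3855}{2218} - \frac{30109}{38614} = \frac{20518802}{21411463}$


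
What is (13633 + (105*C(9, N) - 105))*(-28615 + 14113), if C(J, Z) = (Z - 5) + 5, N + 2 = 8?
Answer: -205319316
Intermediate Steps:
N = 6 (N = -2 + 8 = 6)
C(J, Z) = Z (C(J, Z) = (-5 + Z) + 5 = Z)
(13633 + (105*C(9, N) - 105))*(-28615 + 14113) = (13633 + (105*6 - 105))*(-28615 + 14113) = (13633 + (630 - 105))*(-14502) = (13633 + 525)*(-14502) = 14158*(-14502) = -205319316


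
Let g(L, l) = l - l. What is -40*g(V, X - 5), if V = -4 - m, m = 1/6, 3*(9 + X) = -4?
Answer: 0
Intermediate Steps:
X = -31/3 (X = -9 + (1/3)*(-4) = -9 - 4/3 = -31/3 ≈ -10.333)
m = 1/6 ≈ 0.16667
V = -25/6 (V = -4 - 1*1/6 = -4 - 1/6 = -25/6 ≈ -4.1667)
g(L, l) = 0
-40*g(V, X - 5) = -40*0 = 0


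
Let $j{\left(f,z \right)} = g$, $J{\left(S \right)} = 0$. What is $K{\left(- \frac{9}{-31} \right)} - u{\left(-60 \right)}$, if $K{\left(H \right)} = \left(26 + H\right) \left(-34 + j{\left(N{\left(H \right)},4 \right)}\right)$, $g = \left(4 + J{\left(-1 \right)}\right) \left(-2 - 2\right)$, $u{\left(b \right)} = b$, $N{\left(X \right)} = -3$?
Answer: $- \frac{38890}{31} \approx -1254.5$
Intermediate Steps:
$g = -16$ ($g = \left(4 + 0\right) \left(-2 - 2\right) = 4 \left(-4\right) = -16$)
$j{\left(f,z \right)} = -16$
$K{\left(H \right)} = -1300 - 50 H$ ($K{\left(H \right)} = \left(26 + H\right) \left(-34 - 16\right) = \left(26 + H\right) \left(-50\right) = -1300 - 50 H$)
$K{\left(- \frac{9}{-31} \right)} - u{\left(-60 \right)} = \left(-1300 - 50 \left(- \frac{9}{-31}\right)\right) - -60 = \left(-1300 - 50 \left(\left(-9\right) \left(- \frac{1}{31}\right)\right)\right) + 60 = \left(-1300 - \frac{450}{31}\right) + 60 = - \frac{40750}{31} + 60 = - \frac{38890}{31}$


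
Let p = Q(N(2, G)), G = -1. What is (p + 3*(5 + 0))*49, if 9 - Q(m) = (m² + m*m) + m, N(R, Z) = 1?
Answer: 1029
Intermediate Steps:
Q(m) = 9 - m - 2*m² (Q(m) = 9 - ((m² + m*m) + m) = 9 - ((m² + m²) + m) = 9 - (2*m² + m) = 9 - (m + 2*m²) = 9 + (-m - 2*m²) = 9 - m - 2*m²)
p = 6 (p = 9 - 1*1 - 2*1² = 9 - 1 - 2*1 = 9 - 1 - 2 = 6)
(p + 3*(5 + 0))*49 = (6 + 3*(5 + 0))*49 = (6 + 3*5)*49 = (6 + 15)*49 = 21*49 = 1029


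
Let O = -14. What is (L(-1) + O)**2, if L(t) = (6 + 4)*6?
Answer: 2116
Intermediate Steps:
L(t) = 60 (L(t) = 10*6 = 60)
(L(-1) + O)**2 = (60 - 14)**2 = 46**2 = 2116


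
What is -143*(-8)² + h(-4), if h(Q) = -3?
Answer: -9155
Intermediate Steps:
-143*(-8)² + h(-4) = -143*(-8)² - 3 = -143*64 - 3 = -9152 - 3 = -9155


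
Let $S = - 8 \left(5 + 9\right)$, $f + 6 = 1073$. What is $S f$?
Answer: $-119504$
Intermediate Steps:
$f = 1067$ ($f = -6 + 1073 = 1067$)
$S = -112$ ($S = \left(-8\right) 14 = -112$)
$S f = \left(-112\right) 1067 = -119504$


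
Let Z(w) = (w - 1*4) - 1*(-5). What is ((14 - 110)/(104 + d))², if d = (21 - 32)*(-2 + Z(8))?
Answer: 1024/81 ≈ 12.642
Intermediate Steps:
Z(w) = 1 + w (Z(w) = (w - 4) + 5 = (-4 + w) + 5 = 1 + w)
d = -77 (d = (21 - 32)*(-2 + (1 + 8)) = -11*(-2 + 9) = -11*7 = -77)
((14 - 110)/(104 + d))² = ((14 - 110)/(104 - 77))² = (-96/27)² = (-96*1/27)² = (-32/9)² = 1024/81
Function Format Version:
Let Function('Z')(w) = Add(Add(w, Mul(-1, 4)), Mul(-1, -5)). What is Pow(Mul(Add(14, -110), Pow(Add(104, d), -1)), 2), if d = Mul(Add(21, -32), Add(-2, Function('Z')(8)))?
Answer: Rational(1024, 81) ≈ 12.642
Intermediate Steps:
Function('Z')(w) = Add(1, w) (Function('Z')(w) = Add(Add(w, -4), 5) = Add(Add(-4, w), 5) = Add(1, w))
d = -77 (d = Mul(Add(21, -32), Add(-2, Add(1, 8))) = Mul(-11, Add(-2, 9)) = Mul(-11, 7) = -77)
Pow(Mul(Add(14, -110), Pow(Add(104, d), -1)), 2) = Pow(Mul(Add(14, -110), Pow(Add(104, -77), -1)), 2) = Pow(Mul(-96, Pow(27, -1)), 2) = Pow(Mul(-96, Rational(1, 27)), 2) = Pow(Rational(-32, 9), 2) = Rational(1024, 81)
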